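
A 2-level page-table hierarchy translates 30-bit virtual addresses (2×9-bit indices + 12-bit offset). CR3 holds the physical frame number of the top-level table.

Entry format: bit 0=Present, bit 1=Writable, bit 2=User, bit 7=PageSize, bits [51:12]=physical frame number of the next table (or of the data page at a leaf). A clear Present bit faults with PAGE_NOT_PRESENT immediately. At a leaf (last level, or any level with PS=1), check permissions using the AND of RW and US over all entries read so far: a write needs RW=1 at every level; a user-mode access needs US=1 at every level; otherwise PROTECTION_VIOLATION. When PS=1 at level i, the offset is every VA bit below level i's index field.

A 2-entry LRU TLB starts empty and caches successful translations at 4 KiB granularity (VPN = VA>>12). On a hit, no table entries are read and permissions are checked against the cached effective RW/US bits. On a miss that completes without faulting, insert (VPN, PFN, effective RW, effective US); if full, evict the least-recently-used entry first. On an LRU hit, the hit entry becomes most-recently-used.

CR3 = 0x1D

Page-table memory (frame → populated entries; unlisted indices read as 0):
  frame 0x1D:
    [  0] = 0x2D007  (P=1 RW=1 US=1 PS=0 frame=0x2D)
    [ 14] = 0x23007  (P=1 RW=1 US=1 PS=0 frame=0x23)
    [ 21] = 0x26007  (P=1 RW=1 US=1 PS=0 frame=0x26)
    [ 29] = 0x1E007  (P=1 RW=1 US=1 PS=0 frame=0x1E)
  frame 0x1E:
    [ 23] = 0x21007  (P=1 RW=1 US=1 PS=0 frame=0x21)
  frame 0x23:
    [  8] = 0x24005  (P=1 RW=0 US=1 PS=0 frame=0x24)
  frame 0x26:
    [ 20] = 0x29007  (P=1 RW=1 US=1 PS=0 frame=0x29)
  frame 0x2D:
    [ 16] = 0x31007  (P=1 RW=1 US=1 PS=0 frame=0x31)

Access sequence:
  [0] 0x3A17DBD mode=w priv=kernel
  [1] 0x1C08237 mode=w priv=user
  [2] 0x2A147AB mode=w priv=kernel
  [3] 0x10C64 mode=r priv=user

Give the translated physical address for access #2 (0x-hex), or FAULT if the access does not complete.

Walk each access:
#0 VA=0x3A17DBD (w,kernel):
  [0] read 0x1D idx=29: raw=0x1E007 flags P=1 W=1 U=1 S=0
  [1] read 0x1E idx=23: raw=0x21007 flags P=1 W=1 U=1 S=0
  → PA=0x21DBD  (2 entries read)
#1 VA=0x1C08237 (w,user):
  [0] read 0x1D idx=14: raw=0x23007 flags P=1 W=1 U=1 S=0
  [1] read 0x23 idx=8: raw=0x24005 flags P=1 W=0 U=1 S=0
  ⇒ fault: PROTECTION_VIOLATION  — 2 lookups
#2 VA=0x2A147AB (w,kernel):
  [0] read 0x1D idx=21: raw=0x26007 flags P=1 W=1 U=1 S=0
  [1] read 0x26 idx=20: raw=0x29007 flags P=1 W=1 U=1 S=0
  → PA=0x297AB  (2 entries read)
#3 VA=0x10C64 (r,user):
  [0] read 0x1D idx=0: raw=0x2D007 flags P=1 W=1 U=1 S=0
  [1] read 0x2D idx=16: raw=0x31007 flags P=1 W=1 U=1 S=0
  → PA=0x31C64  (2 entries read)

Access #2 PA: 0x297AB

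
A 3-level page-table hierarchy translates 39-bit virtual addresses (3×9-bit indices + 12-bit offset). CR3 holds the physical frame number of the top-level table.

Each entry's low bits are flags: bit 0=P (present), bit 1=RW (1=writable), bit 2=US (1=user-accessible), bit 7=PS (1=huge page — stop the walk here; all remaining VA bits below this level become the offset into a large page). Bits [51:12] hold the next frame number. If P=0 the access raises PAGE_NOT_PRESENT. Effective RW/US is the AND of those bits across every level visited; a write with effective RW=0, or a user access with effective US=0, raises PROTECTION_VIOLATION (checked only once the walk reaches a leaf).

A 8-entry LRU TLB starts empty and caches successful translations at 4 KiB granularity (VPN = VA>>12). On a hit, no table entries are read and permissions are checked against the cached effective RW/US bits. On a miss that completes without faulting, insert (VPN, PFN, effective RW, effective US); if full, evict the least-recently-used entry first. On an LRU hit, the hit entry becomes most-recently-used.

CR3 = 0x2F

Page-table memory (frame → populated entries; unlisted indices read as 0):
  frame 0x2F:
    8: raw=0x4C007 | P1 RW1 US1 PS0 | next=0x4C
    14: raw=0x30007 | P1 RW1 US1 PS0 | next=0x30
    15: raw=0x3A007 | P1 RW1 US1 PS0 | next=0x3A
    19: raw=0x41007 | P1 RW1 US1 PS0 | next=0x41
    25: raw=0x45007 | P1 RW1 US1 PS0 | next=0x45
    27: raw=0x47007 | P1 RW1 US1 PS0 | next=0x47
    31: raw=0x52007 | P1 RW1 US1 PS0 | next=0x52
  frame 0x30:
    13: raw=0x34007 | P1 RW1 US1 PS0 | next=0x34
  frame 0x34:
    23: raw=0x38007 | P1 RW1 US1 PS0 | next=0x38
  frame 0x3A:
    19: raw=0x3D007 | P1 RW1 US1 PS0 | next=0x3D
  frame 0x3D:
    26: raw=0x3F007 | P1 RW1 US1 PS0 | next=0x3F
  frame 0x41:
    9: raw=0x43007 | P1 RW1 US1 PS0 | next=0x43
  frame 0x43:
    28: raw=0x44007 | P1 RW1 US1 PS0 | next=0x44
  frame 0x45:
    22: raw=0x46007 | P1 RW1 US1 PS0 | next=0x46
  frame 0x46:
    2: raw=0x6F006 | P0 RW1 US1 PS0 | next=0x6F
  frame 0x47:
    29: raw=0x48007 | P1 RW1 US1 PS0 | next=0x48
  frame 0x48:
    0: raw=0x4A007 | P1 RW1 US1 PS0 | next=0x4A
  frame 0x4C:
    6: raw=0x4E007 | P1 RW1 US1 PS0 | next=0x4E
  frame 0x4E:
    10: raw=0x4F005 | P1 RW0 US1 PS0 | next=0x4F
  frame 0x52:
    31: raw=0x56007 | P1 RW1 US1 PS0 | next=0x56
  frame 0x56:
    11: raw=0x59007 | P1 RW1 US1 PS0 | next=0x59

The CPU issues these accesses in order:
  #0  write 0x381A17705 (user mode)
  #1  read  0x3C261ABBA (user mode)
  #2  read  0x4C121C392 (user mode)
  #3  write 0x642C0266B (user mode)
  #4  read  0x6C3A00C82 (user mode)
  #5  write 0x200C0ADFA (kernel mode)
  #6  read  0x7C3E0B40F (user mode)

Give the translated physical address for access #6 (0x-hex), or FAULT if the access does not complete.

Per-access translation:
#0 VA=0x381A17705 (w,user):
  [0] read 0x2F idx=14: raw=0x30007 flags P=1 W=1 U=1 S=0
  [1] read 0x30 idx=13: raw=0x34007 flags P=1 W=1 U=1 S=0
  [2] read 0x34 idx=23: raw=0x38007 flags P=1 W=1 U=1 S=0
  → PA=0x38705  (3 entries read)
#1 VA=0x3C261ABBA (r,user):
  [0] read 0x2F idx=15: raw=0x3A007 flags P=1 W=1 U=1 S=0
  [1] read 0x3A idx=19: raw=0x3D007 flags P=1 W=1 U=1 S=0
  [2] read 0x3D idx=26: raw=0x3F007 flags P=1 W=1 U=1 S=0
  → PA=0x3FBBA  (3 entries read)
#2 VA=0x4C121C392 (r,user):
  [0] read 0x2F idx=19: raw=0x41007 flags P=1 W=1 U=1 S=0
  [1] read 0x41 idx=9: raw=0x43007 flags P=1 W=1 U=1 S=0
  [2] read 0x43 idx=28: raw=0x44007 flags P=1 W=1 U=1 S=0
  → PA=0x44392  (3 entries read)
#3 VA=0x642C0266B (w,user):
  [0] read 0x2F idx=25: raw=0x45007 flags P=1 W=1 U=1 S=0
  [1] read 0x45 idx=22: raw=0x46007 flags P=1 W=1 U=1 S=0
  [2] read 0x46 idx=2: raw=0x6F006 flags P=0 W=1 U=1 S=0
  ✗ PAGE_NOT_PRESENT  [3 reads]
#4 VA=0x6C3A00C82 (r,user):
  [0] read 0x2F idx=27: raw=0x47007 flags P=1 W=1 U=1 S=0
  [1] read 0x47 idx=29: raw=0x48007 flags P=1 W=1 U=1 S=0
  [2] read 0x48 idx=0: raw=0x4A007 flags P=1 W=1 U=1 S=0
  → PA=0x4AC82  (3 entries read)
#5 VA=0x200C0ADFA (w,kernel):
  [0] read 0x2F idx=8: raw=0x4C007 flags P=1 W=1 U=1 S=0
  [1] read 0x4C idx=6: raw=0x4E007 flags P=1 W=1 U=1 S=0
  [2] read 0x4E idx=10: raw=0x4F005 flags P=1 W=0 U=1 S=0
  ✗ PROTECTION_VIOLATION  [3 reads]
#6 VA=0x7C3E0B40F (r,user):
  [0] read 0x2F idx=31: raw=0x52007 flags P=1 W=1 U=1 S=0
  [1] read 0x52 idx=31: raw=0x56007 flags P=1 W=1 U=1 S=0
  [2] read 0x56 idx=11: raw=0x59007 flags P=1 W=1 U=1 S=0
  → PA=0x5940F  (3 entries read)

Access #6 PA: 0x5940F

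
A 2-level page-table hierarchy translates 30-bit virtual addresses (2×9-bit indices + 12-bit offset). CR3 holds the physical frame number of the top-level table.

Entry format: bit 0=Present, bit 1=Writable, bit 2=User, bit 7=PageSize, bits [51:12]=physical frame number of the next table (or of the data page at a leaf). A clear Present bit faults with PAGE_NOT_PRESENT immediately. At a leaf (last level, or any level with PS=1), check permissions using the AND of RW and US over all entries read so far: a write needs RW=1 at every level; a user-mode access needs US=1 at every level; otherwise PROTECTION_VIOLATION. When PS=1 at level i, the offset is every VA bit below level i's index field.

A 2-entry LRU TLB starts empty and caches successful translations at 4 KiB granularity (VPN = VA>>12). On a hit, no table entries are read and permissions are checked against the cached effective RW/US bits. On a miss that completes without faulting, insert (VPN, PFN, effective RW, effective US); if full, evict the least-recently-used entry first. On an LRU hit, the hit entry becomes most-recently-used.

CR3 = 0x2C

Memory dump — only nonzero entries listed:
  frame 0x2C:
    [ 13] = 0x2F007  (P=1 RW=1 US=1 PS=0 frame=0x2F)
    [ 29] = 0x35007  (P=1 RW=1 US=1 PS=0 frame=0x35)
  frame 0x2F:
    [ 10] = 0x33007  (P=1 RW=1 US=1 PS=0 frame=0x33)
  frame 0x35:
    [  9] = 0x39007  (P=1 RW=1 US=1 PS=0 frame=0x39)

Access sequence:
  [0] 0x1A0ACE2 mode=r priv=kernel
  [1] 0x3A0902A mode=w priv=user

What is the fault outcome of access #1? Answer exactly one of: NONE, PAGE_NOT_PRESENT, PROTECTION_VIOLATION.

Trace:
#0 VA=0x1A0ACE2 (r,kernel):
  [0] read 0x2C idx=13: raw=0x2F007 flags P=1 W=1 U=1 S=0
  [1] read 0x2F idx=10: raw=0x33007 flags P=1 W=1 U=1 S=0
  ✓ 0x33CE2  — 2 lookups
#1 VA=0x3A0902A (w,user):
  [0] read 0x2C idx=29: raw=0x35007 flags P=1 W=1 U=1 S=0
  [1] read 0x35 idx=9: raw=0x39007 flags P=1 W=1 U=1 S=0
  ✓ 0x3902A  — 2 lookups

Access #1 fault: NONE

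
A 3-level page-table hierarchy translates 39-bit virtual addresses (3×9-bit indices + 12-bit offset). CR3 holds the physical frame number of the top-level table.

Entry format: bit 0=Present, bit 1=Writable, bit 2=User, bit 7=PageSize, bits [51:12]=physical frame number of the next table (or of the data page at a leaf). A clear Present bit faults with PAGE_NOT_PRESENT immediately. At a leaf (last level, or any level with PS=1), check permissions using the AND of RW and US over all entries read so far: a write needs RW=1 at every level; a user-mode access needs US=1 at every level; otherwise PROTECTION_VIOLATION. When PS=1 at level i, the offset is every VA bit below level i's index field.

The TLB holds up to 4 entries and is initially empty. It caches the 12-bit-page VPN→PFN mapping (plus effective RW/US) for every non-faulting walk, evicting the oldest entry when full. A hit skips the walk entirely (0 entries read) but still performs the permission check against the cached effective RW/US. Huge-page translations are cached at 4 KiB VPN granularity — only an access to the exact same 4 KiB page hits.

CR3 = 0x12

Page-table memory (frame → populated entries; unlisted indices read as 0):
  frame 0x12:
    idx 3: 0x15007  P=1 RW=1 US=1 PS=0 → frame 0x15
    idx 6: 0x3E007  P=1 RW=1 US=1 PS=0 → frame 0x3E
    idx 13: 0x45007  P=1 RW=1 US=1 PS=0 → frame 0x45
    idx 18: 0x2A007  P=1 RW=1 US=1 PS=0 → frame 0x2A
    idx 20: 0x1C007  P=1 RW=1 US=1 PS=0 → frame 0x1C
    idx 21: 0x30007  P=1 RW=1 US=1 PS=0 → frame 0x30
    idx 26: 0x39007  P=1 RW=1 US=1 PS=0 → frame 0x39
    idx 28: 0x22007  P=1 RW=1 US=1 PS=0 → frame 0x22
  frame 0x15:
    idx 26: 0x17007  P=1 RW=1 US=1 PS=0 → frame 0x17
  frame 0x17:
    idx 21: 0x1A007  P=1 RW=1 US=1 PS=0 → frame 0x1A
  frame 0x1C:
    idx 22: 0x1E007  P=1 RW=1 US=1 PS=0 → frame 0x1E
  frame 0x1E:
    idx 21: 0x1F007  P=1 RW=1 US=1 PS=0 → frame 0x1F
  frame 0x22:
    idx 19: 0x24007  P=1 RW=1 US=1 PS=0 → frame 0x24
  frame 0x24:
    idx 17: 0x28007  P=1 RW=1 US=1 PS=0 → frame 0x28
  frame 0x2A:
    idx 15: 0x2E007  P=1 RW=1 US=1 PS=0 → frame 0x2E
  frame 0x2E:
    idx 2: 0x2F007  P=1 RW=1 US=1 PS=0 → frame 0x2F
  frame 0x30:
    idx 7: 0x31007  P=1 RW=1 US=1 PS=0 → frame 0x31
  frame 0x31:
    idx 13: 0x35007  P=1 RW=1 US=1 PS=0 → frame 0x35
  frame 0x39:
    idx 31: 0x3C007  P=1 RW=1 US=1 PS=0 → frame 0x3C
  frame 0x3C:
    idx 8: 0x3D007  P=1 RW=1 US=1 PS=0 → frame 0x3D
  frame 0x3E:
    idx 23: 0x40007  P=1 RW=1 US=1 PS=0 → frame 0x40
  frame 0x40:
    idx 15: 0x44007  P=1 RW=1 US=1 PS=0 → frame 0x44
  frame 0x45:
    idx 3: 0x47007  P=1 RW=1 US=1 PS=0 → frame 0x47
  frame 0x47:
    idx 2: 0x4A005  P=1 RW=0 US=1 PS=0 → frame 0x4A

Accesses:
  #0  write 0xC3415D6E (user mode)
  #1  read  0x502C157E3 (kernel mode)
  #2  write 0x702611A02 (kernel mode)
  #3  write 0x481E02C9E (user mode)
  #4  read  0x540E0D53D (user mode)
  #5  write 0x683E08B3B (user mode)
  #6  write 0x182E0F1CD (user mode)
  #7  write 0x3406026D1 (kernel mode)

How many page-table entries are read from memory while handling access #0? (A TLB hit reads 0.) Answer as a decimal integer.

Walk each access:
#0 VA=0xC3415D6E (w,user):
  L0: frame=0x12 idx=3 entry=0x15007 [P=1 RW=1 US=1 PS=0]
  L1: frame=0x15 idx=26 entry=0x17007 [P=1 RW=1 US=1 PS=0]
  L2: frame=0x17 idx=21 entry=0x1A007 [P=1 RW=1 US=1 PS=0]
  ⇒ phys 0x1AD6E  [3 reads]
#1 VA=0x502C157E3 (r,kernel):
  L0: frame=0x12 idx=20 entry=0x1C007 [P=1 RW=1 US=1 PS=0]
  L1: frame=0x1C idx=22 entry=0x1E007 [P=1 RW=1 US=1 PS=0]
  L2: frame=0x1E idx=21 entry=0x1F007 [P=1 RW=1 US=1 PS=0]
  ⇒ phys 0x1F7E3  [3 reads]
#2 VA=0x702611A02 (w,kernel):
  L0: frame=0x12 idx=28 entry=0x22007 [P=1 RW=1 US=1 PS=0]
  L1: frame=0x22 idx=19 entry=0x24007 [P=1 RW=1 US=1 PS=0]
  L2: frame=0x24 idx=17 entry=0x28007 [P=1 RW=1 US=1 PS=0]
  ⇒ phys 0x28A02  [3 reads]
#3 VA=0x481E02C9E (w,user):
  L0: frame=0x12 idx=18 entry=0x2A007 [P=1 RW=1 US=1 PS=0]
  L1: frame=0x2A idx=15 entry=0x2E007 [P=1 RW=1 US=1 PS=0]
  L2: frame=0x2E idx=2 entry=0x2F007 [P=1 RW=1 US=1 PS=0]
  ⇒ phys 0x2FC9E  [3 reads]
#4 VA=0x540E0D53D (r,user):
  L0: frame=0x12 idx=21 entry=0x30007 [P=1 RW=1 US=1 PS=0]
  L1: frame=0x30 idx=7 entry=0x31007 [P=1 RW=1 US=1 PS=0]
  L2: frame=0x31 idx=13 entry=0x35007 [P=1 RW=1 US=1 PS=0]
  ⇒ phys 0x3553D  [3 reads]
#5 VA=0x683E08B3B (w,user):
  L0: frame=0x12 idx=26 entry=0x39007 [P=1 RW=1 US=1 PS=0]
  L1: frame=0x39 idx=31 entry=0x3C007 [P=1 RW=1 US=1 PS=0]
  L2: frame=0x3C idx=8 entry=0x3D007 [P=1 RW=1 US=1 PS=0]
  ⇒ phys 0x3DB3B  [3 reads]
#6 VA=0x182E0F1CD (w,user):
  L0: frame=0x12 idx=6 entry=0x3E007 [P=1 RW=1 US=1 PS=0]
  L1: frame=0x3E idx=23 entry=0x40007 [P=1 RW=1 US=1 PS=0]
  L2: frame=0x40 idx=15 entry=0x44007 [P=1 RW=1 US=1 PS=0]
  ⇒ phys 0x441CD  [3 reads]
#7 VA=0x3406026D1 (w,kernel):
  L0: frame=0x12 idx=13 entry=0x45007 [P=1 RW=1 US=1 PS=0]
  L1: frame=0x45 idx=3 entry=0x47007 [P=1 RW=1 US=1 PS=0]
  L2: frame=0x47 idx=2 entry=0x4A005 [P=1 RW=0 US=1 PS=0]
  ✗ PROTECTION_VIOLATION  [3 reads]

Entries read for #0: 3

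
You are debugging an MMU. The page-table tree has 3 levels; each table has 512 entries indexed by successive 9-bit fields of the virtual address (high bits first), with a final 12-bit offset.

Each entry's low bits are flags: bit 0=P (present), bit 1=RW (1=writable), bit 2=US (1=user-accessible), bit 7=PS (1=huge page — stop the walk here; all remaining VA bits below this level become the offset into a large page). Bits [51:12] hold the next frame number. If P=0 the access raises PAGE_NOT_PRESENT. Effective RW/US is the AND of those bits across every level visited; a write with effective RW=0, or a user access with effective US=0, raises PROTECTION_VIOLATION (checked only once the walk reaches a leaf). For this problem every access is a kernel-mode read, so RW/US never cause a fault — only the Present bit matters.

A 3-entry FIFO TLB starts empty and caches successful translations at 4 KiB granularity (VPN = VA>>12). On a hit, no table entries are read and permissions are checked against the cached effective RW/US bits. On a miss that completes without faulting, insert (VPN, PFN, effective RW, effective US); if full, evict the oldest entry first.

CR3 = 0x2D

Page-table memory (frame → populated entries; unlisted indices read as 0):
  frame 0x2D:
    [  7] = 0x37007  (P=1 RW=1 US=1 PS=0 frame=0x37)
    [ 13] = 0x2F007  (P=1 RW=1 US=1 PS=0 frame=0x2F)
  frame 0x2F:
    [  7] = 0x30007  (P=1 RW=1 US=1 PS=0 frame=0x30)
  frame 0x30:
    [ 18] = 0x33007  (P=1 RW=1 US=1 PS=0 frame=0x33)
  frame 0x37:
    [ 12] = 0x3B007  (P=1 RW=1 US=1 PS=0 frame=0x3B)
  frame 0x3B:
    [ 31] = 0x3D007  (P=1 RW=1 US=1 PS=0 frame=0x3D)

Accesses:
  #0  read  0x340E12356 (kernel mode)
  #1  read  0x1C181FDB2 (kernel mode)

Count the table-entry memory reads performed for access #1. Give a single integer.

Trace:
#0 VA=0x340E12356 (r,kernel):
  L0 @0x2D[13] → 0x2F007  P=1,RW=1,US=1,PS=0
  L1 @0x2F[7] → 0x30007  P=1,RW=1,US=1,PS=0
  L2 @0x30[18] → 0x33007  P=1,RW=1,US=1,PS=0
  → PA=0x33356  (3 entries read)
#1 VA=0x1C181FDB2 (r,kernel):
  L0 @0x2D[7] → 0x37007  P=1,RW=1,US=1,PS=0
  L1 @0x37[12] → 0x3B007  P=1,RW=1,US=1,PS=0
  L2 @0x3B[31] → 0x3D007  P=1,RW=1,US=1,PS=0
  → PA=0x3DDB2  (3 entries read)

Entries read for #1: 3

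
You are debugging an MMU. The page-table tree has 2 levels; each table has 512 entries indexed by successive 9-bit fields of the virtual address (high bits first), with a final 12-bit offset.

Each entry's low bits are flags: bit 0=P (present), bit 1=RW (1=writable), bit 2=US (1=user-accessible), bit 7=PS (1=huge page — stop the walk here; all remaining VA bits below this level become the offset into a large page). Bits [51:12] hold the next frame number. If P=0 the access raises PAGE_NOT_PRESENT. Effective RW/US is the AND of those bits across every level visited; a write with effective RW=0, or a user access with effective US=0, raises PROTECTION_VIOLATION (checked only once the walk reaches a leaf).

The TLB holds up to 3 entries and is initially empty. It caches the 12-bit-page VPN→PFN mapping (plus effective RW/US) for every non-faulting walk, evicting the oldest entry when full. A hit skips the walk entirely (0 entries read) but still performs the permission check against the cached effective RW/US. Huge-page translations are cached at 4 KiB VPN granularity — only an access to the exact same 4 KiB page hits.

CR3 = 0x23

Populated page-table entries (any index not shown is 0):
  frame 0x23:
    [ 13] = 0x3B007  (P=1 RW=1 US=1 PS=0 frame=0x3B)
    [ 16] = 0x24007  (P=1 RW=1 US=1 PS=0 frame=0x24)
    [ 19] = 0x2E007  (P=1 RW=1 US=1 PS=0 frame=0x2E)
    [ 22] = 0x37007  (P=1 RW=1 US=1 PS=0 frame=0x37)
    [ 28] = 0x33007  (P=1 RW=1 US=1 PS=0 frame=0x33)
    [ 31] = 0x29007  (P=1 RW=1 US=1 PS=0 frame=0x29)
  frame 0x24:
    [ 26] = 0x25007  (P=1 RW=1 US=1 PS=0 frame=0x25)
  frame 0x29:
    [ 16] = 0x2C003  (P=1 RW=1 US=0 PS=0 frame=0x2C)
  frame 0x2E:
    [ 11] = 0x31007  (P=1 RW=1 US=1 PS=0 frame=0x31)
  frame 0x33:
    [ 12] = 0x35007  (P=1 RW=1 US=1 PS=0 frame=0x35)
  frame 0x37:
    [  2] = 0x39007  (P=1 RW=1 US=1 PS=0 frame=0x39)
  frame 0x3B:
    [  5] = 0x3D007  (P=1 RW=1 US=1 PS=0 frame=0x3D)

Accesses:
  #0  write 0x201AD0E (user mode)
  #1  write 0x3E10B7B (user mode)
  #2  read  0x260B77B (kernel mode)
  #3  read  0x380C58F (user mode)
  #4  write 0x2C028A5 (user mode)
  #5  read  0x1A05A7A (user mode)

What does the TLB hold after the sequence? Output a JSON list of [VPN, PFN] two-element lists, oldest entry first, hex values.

Per-access translation:
#0 VA=0x201AD0E (w,user):
  lvl0: tbl 0x23, slot 16 ⇒ 0x24007 (P1/RW1/US1/PS0)
  lvl1: tbl 0x24, slot 26 ⇒ 0x25007 (P1/RW1/US1/PS0)
  ⇒ phys 0x25D0E  [2 reads]
#1 VA=0x3E10B7B (w,user):
  lvl0: tbl 0x23, slot 31 ⇒ 0x29007 (P1/RW1/US1/PS0)
  lvl1: tbl 0x29, slot 16 ⇒ 0x2C003 (P1/RW1/US0/PS0)
  ✗ PROTECTION_VIOLATION  [2 reads]
#2 VA=0x260B77B (r,kernel):
  lvl0: tbl 0x23, slot 19 ⇒ 0x2E007 (P1/RW1/US1/PS0)
  lvl1: tbl 0x2E, slot 11 ⇒ 0x31007 (P1/RW1/US1/PS0)
  ⇒ phys 0x3177B  [2 reads]
#3 VA=0x380C58F (r,user):
  lvl0: tbl 0x23, slot 28 ⇒ 0x33007 (P1/RW1/US1/PS0)
  lvl1: tbl 0x33, slot 12 ⇒ 0x35007 (P1/RW1/US1/PS0)
  ⇒ phys 0x3558F  [2 reads]
#4 VA=0x2C028A5 (w,user):
  lvl0: tbl 0x23, slot 22 ⇒ 0x37007 (P1/RW1/US1/PS0)
  lvl1: tbl 0x37, slot 2 ⇒ 0x39007 (P1/RW1/US1/PS0)
  ⇒ phys 0x398A5  [2 reads]
#5 VA=0x1A05A7A (r,user):
  lvl0: tbl 0x23, slot 13 ⇒ 0x3B007 (P1/RW1/US1/PS0)
  lvl1: tbl 0x3B, slot 5 ⇒ 0x3D007 (P1/RW1/US1/PS0)
  ⇒ phys 0x3DA7A  [2 reads]

TLB: [["0x380C", "0x35"], ["0x2C02", "0x39"], ["0x1A05", "0x3D"]]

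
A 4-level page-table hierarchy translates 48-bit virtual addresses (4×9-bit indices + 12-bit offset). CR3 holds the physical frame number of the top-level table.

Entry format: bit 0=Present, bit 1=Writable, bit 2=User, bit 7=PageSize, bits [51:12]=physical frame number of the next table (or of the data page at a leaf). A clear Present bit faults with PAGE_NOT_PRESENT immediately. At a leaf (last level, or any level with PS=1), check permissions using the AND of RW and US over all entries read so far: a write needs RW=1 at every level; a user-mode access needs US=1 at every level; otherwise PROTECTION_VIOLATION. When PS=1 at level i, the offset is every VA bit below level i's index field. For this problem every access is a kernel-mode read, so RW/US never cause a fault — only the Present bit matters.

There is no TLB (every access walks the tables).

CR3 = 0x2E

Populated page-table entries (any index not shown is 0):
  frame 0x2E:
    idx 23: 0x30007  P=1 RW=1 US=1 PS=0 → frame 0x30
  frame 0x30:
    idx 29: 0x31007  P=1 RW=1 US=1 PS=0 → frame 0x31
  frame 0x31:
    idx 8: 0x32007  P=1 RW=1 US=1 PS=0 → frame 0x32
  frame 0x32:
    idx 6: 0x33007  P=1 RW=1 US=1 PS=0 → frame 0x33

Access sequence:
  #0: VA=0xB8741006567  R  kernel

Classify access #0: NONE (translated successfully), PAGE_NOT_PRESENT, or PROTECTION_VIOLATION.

Per-access translation:
#0 VA=0xB8741006567 (r,kernel):
  L0 @0x2E[23] → 0x30007  P=1,RW=1,US=1,PS=0
  L1 @0x30[29] → 0x31007  P=1,RW=1,US=1,PS=0
  L2 @0x31[8] → 0x32007  P=1,RW=1,US=1,PS=0
  L3 @0x32[6] → 0x33007  P=1,RW=1,US=1,PS=0
  ⇒ phys 0x33567  [4 reads]

Access #0 fault: NONE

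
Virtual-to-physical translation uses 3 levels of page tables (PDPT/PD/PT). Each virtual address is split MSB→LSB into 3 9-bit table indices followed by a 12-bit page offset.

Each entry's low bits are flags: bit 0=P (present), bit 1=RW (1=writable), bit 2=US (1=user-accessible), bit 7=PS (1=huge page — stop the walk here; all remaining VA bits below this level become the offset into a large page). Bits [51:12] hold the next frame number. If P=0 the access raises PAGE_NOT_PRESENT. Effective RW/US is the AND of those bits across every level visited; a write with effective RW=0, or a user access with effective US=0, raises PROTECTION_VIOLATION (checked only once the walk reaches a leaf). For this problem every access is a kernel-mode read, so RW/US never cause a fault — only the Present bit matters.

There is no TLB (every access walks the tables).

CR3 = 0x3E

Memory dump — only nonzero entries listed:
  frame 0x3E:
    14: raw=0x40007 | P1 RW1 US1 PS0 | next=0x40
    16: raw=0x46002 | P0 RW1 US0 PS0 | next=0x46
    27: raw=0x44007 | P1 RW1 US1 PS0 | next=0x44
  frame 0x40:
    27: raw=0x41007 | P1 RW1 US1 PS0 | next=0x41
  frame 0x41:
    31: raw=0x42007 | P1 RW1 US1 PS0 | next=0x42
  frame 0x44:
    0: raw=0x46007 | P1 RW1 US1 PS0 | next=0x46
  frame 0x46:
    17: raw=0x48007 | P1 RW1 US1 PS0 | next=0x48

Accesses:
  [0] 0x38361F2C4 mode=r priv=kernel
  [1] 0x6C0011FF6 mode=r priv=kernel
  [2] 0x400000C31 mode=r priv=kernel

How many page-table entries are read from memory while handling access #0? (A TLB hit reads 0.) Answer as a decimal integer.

Trace:
#0 VA=0x38361F2C4 (r,kernel):
  lvl0: tbl 0x3E, slot 14 ⇒ 0x40007 (P1/RW1/US1/PS0)
  lvl1: tbl 0x40, slot 27 ⇒ 0x41007 (P1/RW1/US1/PS0)
  lvl2: tbl 0x41, slot 31 ⇒ 0x42007 (P1/RW1/US1/PS0)
  ✓ 0x422C4  — 3 lookups
#1 VA=0x6C0011FF6 (r,kernel):
  lvl0: tbl 0x3E, slot 27 ⇒ 0x44007 (P1/RW1/US1/PS0)
  lvl1: tbl 0x44, slot 0 ⇒ 0x46007 (P1/RW1/US1/PS0)
  lvl2: tbl 0x46, slot 17 ⇒ 0x48007 (P1/RW1/US1/PS0)
  ✓ 0x48FF6  — 3 lookups
#2 VA=0x400000C31 (r,kernel):
  lvl0: tbl 0x3E, slot 16 ⇒ 0x46002 (P0/RW1/US0/PS0)
  ⇒ fault: PAGE_NOT_PRESENT  — 1 lookups

Entries read for #0: 3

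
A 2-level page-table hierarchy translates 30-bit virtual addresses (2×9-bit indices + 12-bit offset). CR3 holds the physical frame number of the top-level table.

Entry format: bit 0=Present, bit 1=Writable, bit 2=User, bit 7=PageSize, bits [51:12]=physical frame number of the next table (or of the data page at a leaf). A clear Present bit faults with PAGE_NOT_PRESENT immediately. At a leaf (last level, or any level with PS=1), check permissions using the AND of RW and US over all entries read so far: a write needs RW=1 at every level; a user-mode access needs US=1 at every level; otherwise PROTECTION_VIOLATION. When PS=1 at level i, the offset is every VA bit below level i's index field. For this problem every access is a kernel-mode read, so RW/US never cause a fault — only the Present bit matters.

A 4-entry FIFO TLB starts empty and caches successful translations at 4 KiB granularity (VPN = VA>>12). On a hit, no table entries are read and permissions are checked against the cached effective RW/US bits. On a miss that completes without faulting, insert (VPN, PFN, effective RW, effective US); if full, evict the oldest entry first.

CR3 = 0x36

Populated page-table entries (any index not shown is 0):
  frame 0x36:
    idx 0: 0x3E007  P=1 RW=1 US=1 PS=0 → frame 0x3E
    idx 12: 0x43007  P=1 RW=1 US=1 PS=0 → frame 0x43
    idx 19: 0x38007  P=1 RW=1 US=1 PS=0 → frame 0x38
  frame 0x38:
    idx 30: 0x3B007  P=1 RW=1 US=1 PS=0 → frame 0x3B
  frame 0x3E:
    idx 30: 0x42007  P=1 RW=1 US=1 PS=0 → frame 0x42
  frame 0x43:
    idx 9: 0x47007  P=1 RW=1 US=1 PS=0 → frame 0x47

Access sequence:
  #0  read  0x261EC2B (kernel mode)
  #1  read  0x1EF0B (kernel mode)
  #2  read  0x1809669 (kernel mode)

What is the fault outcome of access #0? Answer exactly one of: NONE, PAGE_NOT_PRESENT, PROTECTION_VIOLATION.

Per-access translation:
#0 VA=0x261EC2B (r,kernel):
  L0: frame=0x36 idx=19 entry=0x38007 [P=1 RW=1 US=1 PS=0]
  L1: frame=0x38 idx=30 entry=0x3B007 [P=1 RW=1 US=1 PS=0]
  → PA=0x3BC2B  (2 entries read)
#1 VA=0x1EF0B (r,kernel):
  L0: frame=0x36 idx=0 entry=0x3E007 [P=1 RW=1 US=1 PS=0]
  L1: frame=0x3E idx=30 entry=0x42007 [P=1 RW=1 US=1 PS=0]
  → PA=0x42F0B  (2 entries read)
#2 VA=0x1809669 (r,kernel):
  L0: frame=0x36 idx=12 entry=0x43007 [P=1 RW=1 US=1 PS=0]
  L1: frame=0x43 idx=9 entry=0x47007 [P=1 RW=1 US=1 PS=0]
  → PA=0x47669  (2 entries read)

Access #0 fault: NONE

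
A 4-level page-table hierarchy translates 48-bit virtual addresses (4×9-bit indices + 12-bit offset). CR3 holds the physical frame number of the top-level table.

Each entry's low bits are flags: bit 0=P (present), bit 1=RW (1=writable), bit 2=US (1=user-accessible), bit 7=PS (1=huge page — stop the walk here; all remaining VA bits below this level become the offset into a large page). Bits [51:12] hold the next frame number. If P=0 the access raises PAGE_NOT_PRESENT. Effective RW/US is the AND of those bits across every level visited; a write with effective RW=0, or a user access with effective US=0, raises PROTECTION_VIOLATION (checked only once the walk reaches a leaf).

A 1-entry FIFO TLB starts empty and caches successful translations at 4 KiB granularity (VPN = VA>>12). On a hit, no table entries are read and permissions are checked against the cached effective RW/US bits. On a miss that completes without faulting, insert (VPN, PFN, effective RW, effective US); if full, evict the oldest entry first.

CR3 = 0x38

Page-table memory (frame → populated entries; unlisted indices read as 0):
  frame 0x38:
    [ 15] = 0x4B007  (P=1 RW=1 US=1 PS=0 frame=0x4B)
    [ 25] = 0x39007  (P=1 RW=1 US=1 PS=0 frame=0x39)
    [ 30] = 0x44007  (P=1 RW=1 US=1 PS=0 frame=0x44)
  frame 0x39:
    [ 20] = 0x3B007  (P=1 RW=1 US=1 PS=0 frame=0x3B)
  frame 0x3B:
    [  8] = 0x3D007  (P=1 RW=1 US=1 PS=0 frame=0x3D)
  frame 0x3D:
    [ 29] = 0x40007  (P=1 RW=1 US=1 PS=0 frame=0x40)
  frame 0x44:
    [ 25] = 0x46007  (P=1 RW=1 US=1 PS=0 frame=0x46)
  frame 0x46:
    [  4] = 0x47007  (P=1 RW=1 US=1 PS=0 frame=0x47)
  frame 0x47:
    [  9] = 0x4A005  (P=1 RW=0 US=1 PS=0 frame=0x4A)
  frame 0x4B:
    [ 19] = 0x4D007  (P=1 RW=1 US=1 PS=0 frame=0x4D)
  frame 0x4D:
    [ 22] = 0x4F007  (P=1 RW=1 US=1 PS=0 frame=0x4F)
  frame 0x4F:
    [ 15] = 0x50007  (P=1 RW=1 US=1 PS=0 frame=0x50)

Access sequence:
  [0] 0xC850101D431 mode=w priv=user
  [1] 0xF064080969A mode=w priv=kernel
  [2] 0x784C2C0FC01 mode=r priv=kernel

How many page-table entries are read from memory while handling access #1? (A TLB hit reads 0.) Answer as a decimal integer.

Per-access translation:
#0 VA=0xC850101D431 (w,user):
  L0: frame=0x38 idx=25 entry=0x39007 [P=1 RW=1 US=1 PS=0]
  L1: frame=0x39 idx=20 entry=0x3B007 [P=1 RW=1 US=1 PS=0]
  L2: frame=0x3B idx=8 entry=0x3D007 [P=1 RW=1 US=1 PS=0]
  L3: frame=0x3D idx=29 entry=0x40007 [P=1 RW=1 US=1 PS=0]
  → PA=0x40431  (4 entries read)
#1 VA=0xF064080969A (w,kernel):
  L0: frame=0x38 idx=30 entry=0x44007 [P=1 RW=1 US=1 PS=0]
  L1: frame=0x44 idx=25 entry=0x46007 [P=1 RW=1 US=1 PS=0]
  L2: frame=0x46 idx=4 entry=0x47007 [P=1 RW=1 US=1 PS=0]
  L3: frame=0x47 idx=9 entry=0x4A005 [P=1 RW=0 US=1 PS=0]
  ✗ PROTECTION_VIOLATION  [4 reads]
#2 VA=0x784C2C0FC01 (r,kernel):
  L0: frame=0x38 idx=15 entry=0x4B007 [P=1 RW=1 US=1 PS=0]
  L1: frame=0x4B idx=19 entry=0x4D007 [P=1 RW=1 US=1 PS=0]
  L2: frame=0x4D idx=22 entry=0x4F007 [P=1 RW=1 US=1 PS=0]
  L3: frame=0x4F idx=15 entry=0x50007 [P=1 RW=1 US=1 PS=0]
  → PA=0x50C01  (4 entries read)

Entries read for #1: 4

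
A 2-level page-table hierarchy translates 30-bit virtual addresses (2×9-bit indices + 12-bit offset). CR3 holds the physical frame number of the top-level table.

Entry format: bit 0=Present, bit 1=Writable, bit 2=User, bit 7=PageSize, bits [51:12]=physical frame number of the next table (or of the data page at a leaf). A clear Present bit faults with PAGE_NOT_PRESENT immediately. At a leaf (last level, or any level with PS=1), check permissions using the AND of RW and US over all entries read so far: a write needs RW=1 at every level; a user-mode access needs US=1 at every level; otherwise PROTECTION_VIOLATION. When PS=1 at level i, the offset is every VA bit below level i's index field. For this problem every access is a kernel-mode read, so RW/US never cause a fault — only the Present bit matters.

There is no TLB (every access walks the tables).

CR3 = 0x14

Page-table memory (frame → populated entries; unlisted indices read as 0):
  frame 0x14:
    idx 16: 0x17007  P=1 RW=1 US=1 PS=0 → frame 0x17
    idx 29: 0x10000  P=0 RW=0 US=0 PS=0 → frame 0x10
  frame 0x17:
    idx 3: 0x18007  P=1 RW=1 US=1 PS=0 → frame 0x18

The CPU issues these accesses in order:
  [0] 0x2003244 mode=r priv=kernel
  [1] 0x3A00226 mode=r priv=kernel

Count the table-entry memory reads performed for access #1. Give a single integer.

Per-access translation:
#0 VA=0x2003244 (r,kernel):
  L0 @0x14[16] → 0x17007  P=1,RW=1,US=1,PS=0
  L1 @0x17[3] → 0x18007  P=1,RW=1,US=1,PS=0
  → PA=0x18244  (2 entries read)
#1 VA=0x3A00226 (r,kernel):
  L0 @0x14[29] → 0x10000  P=0,RW=0,US=0,PS=0
  ✗ PAGE_NOT_PRESENT  [1 reads]

Entries read for #1: 1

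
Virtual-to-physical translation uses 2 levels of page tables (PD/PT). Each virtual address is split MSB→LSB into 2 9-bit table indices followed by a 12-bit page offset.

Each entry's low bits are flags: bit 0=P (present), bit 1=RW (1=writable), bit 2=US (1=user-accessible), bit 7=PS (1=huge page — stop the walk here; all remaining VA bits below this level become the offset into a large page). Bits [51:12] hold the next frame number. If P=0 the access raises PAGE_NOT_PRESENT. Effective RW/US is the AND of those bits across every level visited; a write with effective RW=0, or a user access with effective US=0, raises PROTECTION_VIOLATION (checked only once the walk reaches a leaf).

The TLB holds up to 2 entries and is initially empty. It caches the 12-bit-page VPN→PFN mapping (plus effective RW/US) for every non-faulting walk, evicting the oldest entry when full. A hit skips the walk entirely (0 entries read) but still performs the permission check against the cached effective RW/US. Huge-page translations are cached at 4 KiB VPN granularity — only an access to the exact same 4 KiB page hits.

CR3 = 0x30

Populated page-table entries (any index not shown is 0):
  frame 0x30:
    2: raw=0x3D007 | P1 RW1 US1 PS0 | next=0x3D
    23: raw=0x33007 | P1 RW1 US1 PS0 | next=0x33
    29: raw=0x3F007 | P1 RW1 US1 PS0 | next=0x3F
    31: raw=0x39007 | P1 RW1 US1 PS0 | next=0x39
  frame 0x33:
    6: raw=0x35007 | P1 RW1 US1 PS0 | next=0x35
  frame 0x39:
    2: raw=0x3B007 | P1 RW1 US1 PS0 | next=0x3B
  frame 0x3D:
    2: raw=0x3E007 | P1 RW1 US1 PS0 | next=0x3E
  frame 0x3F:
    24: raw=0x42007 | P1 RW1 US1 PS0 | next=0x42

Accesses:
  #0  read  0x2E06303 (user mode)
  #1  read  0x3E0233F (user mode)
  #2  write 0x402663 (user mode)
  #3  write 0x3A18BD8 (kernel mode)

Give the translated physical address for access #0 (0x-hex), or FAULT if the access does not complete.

Trace:
#0 VA=0x2E06303 (r,user):
  lvl0: tbl 0x30, slot 23 ⇒ 0x33007 (P1/RW1/US1/PS0)
  lvl1: tbl 0x33, slot 6 ⇒ 0x35007 (P1/RW1/US1/PS0)
  ✓ 0x35303  — 2 lookups
#1 VA=0x3E0233F (r,user):
  lvl0: tbl 0x30, slot 31 ⇒ 0x39007 (P1/RW1/US1/PS0)
  lvl1: tbl 0x39, slot 2 ⇒ 0x3B007 (P1/RW1/US1/PS0)
  ✓ 0x3B33F  — 2 lookups
#2 VA=0x402663 (w,user):
  lvl0: tbl 0x30, slot 2 ⇒ 0x3D007 (P1/RW1/US1/PS0)
  lvl1: tbl 0x3D, slot 2 ⇒ 0x3E007 (P1/RW1/US1/PS0)
  ✓ 0x3E663  — 2 lookups
#3 VA=0x3A18BD8 (w,kernel):
  lvl0: tbl 0x30, slot 29 ⇒ 0x3F007 (P1/RW1/US1/PS0)
  lvl1: tbl 0x3F, slot 24 ⇒ 0x42007 (P1/RW1/US1/PS0)
  ✓ 0x42BD8  — 2 lookups

Access #0 PA: 0x35303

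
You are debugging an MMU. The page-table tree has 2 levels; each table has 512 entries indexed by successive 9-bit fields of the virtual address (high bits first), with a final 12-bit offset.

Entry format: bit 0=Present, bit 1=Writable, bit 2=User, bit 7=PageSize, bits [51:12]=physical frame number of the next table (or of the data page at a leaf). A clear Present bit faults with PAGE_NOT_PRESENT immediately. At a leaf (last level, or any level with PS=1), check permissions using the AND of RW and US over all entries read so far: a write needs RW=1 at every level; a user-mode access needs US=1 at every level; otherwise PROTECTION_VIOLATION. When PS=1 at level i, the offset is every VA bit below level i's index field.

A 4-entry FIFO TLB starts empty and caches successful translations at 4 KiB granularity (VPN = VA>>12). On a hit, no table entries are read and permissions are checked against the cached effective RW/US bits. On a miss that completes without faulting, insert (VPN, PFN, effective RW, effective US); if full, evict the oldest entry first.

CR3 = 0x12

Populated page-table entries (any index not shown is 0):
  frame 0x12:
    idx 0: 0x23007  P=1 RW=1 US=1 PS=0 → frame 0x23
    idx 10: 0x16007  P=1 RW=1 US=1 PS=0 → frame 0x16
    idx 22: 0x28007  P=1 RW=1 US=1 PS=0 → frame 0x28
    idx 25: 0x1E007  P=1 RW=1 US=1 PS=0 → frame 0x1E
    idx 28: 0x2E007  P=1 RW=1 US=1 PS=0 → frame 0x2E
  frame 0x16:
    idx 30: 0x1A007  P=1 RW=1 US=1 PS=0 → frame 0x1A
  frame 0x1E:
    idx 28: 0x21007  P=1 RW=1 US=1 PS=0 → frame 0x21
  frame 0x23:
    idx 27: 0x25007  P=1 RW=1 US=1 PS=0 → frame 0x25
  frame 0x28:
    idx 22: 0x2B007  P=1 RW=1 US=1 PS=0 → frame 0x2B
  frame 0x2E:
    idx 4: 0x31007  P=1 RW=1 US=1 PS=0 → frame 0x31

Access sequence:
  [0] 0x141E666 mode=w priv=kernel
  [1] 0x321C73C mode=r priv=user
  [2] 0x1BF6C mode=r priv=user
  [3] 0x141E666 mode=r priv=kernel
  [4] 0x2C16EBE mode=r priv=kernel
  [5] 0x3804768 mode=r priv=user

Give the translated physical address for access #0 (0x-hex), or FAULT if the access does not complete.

Trace:
#0 VA=0x141E666 (w,kernel):
  L0 @0x12[10] → 0x16007  P=1,RW=1,US=1,PS=0
  L1 @0x16[30] → 0x1A007  P=1,RW=1,US=1,PS=0
  ⇒ phys 0x1A666  [2 reads]
#1 VA=0x321C73C (r,user):
  L0 @0x12[25] → 0x1E007  P=1,RW=1,US=1,PS=0
  L1 @0x1E[28] → 0x21007  P=1,RW=1,US=1,PS=0
  ⇒ phys 0x2173C  [2 reads]
#2 VA=0x1BF6C (r,user):
  L0 @0x12[0] → 0x23007  P=1,RW=1,US=1,PS=0
  L1 @0x23[27] → 0x25007  P=1,RW=1,US=1,PS=0
  ⇒ phys 0x25F6C  [2 reads]
#3 VA=0x141E666 (r,kernel):
  TLB hit vpn=0x141E → PA=0x1A666
#4 VA=0x2C16EBE (r,kernel):
  L0 @0x12[22] → 0x28007  P=1,RW=1,US=1,PS=0
  L1 @0x28[22] → 0x2B007  P=1,RW=1,US=1,PS=0
  ⇒ phys 0x2BEBE  [2 reads]
#5 VA=0x3804768 (r,user):
  L0 @0x12[28] → 0x2E007  P=1,RW=1,US=1,PS=0
  L1 @0x2E[4] → 0x31007  P=1,RW=1,US=1,PS=0
  ⇒ phys 0x31768  [2 reads]

Access #0 PA: 0x1A666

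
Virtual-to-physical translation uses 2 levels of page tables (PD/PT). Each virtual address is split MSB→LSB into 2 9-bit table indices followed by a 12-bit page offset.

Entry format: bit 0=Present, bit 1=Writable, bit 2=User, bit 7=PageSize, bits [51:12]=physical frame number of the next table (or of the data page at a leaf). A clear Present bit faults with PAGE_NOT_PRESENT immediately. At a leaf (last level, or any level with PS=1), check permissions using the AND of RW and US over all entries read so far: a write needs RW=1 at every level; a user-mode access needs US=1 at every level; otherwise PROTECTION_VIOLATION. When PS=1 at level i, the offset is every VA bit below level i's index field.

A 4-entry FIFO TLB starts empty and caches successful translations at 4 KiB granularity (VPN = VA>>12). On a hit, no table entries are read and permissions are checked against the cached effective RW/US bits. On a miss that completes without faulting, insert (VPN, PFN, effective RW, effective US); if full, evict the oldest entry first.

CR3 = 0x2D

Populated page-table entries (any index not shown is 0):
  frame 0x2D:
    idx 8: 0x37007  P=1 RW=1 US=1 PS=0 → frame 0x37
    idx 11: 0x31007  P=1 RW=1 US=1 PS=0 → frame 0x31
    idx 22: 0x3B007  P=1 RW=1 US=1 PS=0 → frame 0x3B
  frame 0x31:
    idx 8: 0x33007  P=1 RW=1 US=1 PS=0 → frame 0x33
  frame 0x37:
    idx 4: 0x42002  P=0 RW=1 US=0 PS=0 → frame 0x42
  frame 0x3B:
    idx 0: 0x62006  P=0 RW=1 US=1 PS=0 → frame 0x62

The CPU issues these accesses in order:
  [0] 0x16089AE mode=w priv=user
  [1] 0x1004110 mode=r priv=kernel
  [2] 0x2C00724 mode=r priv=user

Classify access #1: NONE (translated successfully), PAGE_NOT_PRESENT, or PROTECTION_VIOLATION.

Trace:
#0 VA=0x16089AE (w,user):
  [0] read 0x2D idx=11: raw=0x31007 flags P=1 W=1 U=1 S=0
  [1] read 0x31 idx=8: raw=0x33007 flags P=1 W=1 U=1 S=0
  → PA=0x339AE  (2 entries read)
#1 VA=0x1004110 (r,kernel):
  [0] read 0x2D idx=8: raw=0x37007 flags P=1 W=1 U=1 S=0
  [1] read 0x37 idx=4: raw=0x42002 flags P=0 W=1 U=0 S=0
  ⇒ fault: PAGE_NOT_PRESENT  — 2 lookups
#2 VA=0x2C00724 (r,user):
  [0] read 0x2D idx=22: raw=0x3B007 flags P=1 W=1 U=1 S=0
  [1] read 0x3B idx=0: raw=0x62006 flags P=0 W=1 U=1 S=0
  ⇒ fault: PAGE_NOT_PRESENT  — 2 lookups

Access #1 fault: PAGE_NOT_PRESENT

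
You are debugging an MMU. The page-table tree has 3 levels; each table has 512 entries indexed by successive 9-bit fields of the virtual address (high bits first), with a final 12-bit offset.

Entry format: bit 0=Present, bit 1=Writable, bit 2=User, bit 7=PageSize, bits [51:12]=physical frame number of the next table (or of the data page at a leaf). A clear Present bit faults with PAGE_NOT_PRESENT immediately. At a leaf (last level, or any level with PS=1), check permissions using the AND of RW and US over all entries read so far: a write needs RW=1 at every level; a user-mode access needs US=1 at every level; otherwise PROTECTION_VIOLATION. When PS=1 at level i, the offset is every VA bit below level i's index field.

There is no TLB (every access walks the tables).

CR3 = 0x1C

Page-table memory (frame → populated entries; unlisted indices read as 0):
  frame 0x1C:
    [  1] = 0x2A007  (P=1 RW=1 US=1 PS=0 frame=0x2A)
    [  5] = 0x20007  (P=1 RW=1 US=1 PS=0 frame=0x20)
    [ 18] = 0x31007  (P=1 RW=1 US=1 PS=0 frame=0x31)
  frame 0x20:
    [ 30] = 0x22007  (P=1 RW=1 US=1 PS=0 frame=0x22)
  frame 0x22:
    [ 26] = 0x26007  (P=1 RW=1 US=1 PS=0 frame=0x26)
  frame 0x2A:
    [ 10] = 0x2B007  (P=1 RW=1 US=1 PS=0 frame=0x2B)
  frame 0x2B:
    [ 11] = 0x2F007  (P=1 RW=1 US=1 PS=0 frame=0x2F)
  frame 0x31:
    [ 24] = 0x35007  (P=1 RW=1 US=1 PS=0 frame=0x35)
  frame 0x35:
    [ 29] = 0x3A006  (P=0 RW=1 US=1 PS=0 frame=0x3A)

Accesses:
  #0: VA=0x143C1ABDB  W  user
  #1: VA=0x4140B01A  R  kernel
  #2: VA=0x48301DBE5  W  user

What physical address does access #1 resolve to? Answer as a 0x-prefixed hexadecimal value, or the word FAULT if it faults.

Per-access translation:
#0 VA=0x143C1ABDB (w,user):
  [0] read 0x1C idx=5: raw=0x20007 flags P=1 W=1 U=1 S=0
  [1] read 0x20 idx=30: raw=0x22007 flags P=1 W=1 U=1 S=0
  [2] read 0x22 idx=26: raw=0x26007 flags P=1 W=1 U=1 S=0
  ⇒ phys 0x26BDB  [3 reads]
#1 VA=0x4140B01A (r,kernel):
  [0] read 0x1C idx=1: raw=0x2A007 flags P=1 W=1 U=1 S=0
  [1] read 0x2A idx=10: raw=0x2B007 flags P=1 W=1 U=1 S=0
  [2] read 0x2B idx=11: raw=0x2F007 flags P=1 W=1 U=1 S=0
  ⇒ phys 0x2F01A  [3 reads]
#2 VA=0x48301DBE5 (w,user):
  [0] read 0x1C idx=18: raw=0x31007 flags P=1 W=1 U=1 S=0
  [1] read 0x31 idx=24: raw=0x35007 flags P=1 W=1 U=1 S=0
  [2] read 0x35 idx=29: raw=0x3A006 flags P=0 W=1 U=1 S=0
  ✗ PAGE_NOT_PRESENT  [3 reads]

Access #1 PA: 0x2F01A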